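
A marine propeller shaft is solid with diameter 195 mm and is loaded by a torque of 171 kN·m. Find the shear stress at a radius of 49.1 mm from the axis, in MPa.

59.1 MPa

J = πd⁴/32 = π(0.195)⁴/32 = 1.420×10^-4 m⁴.
Shear stress varies linearly with radius: τ = T·r/J = 171000 × 0.0491 / 1.420×10^-4 = 5.915×10^7 Pa.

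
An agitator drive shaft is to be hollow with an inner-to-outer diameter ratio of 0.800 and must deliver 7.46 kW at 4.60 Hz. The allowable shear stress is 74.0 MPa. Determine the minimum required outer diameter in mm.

31.1 mm

ω = 2π·4.60 = 28.90 rad/s, so T = P/ω = 7.46×10³ / 28.90 = 258.1 N·m.
For a hollow shaft with d_i/d_o = 0.800: τ_max = 16T/(π d_o³ (1−k⁴)), so d_o = [16T/(π τ_allow (1−k⁴))]^(1/3) = [16·258.1/(π·7.40×10^7·0.5904)]^(1/3) = 0.03110 m.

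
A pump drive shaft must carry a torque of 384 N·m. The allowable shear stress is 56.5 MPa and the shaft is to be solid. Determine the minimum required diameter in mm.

For a solid shaft τ_max = 16T/(πd³), so d = (16T/(π τ_allow))^(1/3) = (16·384.0/(π·5.65×10^7))^(1/3) = 0.03259 m.

32.6 mm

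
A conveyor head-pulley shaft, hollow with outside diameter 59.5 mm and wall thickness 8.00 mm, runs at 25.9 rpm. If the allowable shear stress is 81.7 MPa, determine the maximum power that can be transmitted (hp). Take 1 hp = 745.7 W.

8.78 hp

J = π(d_o⁴ − d_i⁴)/32 = π(0.0595⁴ − 0.0435⁴)/32 = 8.789×10^-7 m⁴.
T_max = τ_allow·J/r = 8.17×10^7 × 8.789×10^-7 / 0.0297 = 2414 N·m.
ω = 2π·25.9/60 = 2.712 rad/s, so P_max = T_max·ω = 6547 W.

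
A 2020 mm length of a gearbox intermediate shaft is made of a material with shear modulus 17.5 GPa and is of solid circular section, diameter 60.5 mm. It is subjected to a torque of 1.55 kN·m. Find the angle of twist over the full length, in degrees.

J = πd⁴/32 = π(0.0605)⁴/32 = 1.315×10^-6 m⁴.
θ = T·L/(G·J) = 1550 × 2.02 / (17.5×10⁹ × 1.315×10^-6) = 0.1360 rad.

7.79°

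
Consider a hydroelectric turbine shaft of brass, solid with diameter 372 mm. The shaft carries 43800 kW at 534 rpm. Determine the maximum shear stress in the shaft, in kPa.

77500 kPa

ω = 2π·534/60 = 55.92 rad/s, so T = P/ω = 43800×10³ / 55.92 = 783300 N·m.
J = πd⁴/32 = π(0.372)⁴/32 = 1.880×10^-3 m⁴.
τ_max = T·r/J = 783300 × 0.186 / 1.880×10^-3 = 7.749×10^7 Pa.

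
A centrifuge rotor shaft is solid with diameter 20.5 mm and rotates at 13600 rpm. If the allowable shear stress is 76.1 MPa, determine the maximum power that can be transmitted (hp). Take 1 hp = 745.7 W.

246 hp

J = πd⁴/32 = π(0.0205)⁴/32 = 1.734×10^-8 m⁴.
T_max = τ_allow·J/r = 7.61×10^7 × 1.734×10^-8 / 0.0103 = 128.7 N·m.
ω = 2π·13600/60 = 1424 rad/s, so P_max = T_max·ω = 1.833×10^5 W.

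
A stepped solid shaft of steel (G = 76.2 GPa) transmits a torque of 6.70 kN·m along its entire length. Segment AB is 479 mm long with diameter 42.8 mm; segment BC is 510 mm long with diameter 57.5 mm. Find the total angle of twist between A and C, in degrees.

J_AB = π(0.0428)⁴/32 = 3.29×10^-7 m⁴; J_BC = π(0.0575)⁴/32 = 1.07×10^-6 m⁴.
θ = (T/G)·Σ L_i/J_i = (6700/76.2×10⁹)·(0.479/3.29×10^-7 + 0.510/1.07×10^-6) = 0.1696 rad.

9.72°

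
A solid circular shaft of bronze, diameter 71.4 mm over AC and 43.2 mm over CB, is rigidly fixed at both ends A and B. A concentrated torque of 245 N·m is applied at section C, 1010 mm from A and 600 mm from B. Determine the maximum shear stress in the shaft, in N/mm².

Compatibility: T_A·a/J_AC = T_B·b/J_CB with T_A + T_B = T₀.
J_AC = 2.55×10^-6 m⁴, J_CB = 3.42×10^-7 m⁴, so T_A = T₀·(J_AC/a)/((J_AC/a)+(J_CB/b)) = 199.9 N·m, T_B = 45.10 N·m.
τ in each portion: τ_AC = 2.80×10^6 Pa, τ_CB = 2.85×10^6 Pa; maximum is in CB.
τ_max = T_CB·r/J = 45.10·0.0216/3.42×10^-7 = 2.849×10^6 Pa.

2.85 N/mm²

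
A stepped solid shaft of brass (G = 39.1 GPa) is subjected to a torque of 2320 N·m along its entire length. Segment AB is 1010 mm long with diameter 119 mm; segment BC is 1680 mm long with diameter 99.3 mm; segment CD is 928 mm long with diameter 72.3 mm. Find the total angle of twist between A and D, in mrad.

34.0 mrad

J_AB = π(0.119)⁴/32 = 1.97×10^-5 m⁴; J_BC = π(0.0993)⁴/32 = 9.55×10^-6 m⁴; J_CD = π(0.0723)⁴/32 = 2.68×10^-6 m⁴.
θ = (T/G)·Σ L_i/J_i = (2320/39.1×10⁹)·(1.01/1.97×10^-5 + 1.68/9.55×10^-6 + 0.928/2.68×10^-6) = 0.03401 rad.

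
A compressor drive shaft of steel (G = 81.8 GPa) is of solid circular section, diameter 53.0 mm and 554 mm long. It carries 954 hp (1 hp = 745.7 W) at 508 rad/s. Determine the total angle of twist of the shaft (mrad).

12.2 mrad

ω = 508 rad/s, so T = P/ω = 954×745.7 / 508.0 = 1400 N·m.
J = πd⁴/32 = π(0.0530)⁴/32 = 7.746×10^-7 m⁴.
θ = T·L/(G·J) = 1400 × 0.554 / (81.8×10⁹ × 7.746×10^-7) = 0.01224 rad.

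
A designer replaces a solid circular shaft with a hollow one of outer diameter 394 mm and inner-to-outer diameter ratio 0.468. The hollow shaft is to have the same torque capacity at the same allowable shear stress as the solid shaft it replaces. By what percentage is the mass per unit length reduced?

19.3 %

Equal τ_max and T ⇒ the solid shaft needs d_s³ = d_o³(1−k⁴), so d_s = 394·(1−0.468⁴)^(1/3) = 387.6 mm.
Area ratio A_h/A_s = d_o²(1−k²)/d_s² = (1−k²)/(1−k⁴)^(2/3) = 0.8070.
Mass saving = 1 − 0.8070 = 19.3 %.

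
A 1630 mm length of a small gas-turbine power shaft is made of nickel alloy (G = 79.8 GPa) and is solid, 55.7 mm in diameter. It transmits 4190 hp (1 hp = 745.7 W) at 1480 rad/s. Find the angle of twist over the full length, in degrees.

ω = 1480 rad/s, so T = P/ω = 4190×745.7 / 1480 = 2111 N·m.
J = πd⁴/32 = π(0.0557)⁴/32 = 9.450×10^-7 m⁴.
θ = T·L/(G·J) = 2111 × 1.63 / (79.8×10⁹ × 9.450×10^-7) = 0.04563 rad.

2.61°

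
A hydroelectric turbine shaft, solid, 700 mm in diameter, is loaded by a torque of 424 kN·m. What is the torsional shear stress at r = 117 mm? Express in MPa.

J = πd⁴/32 = π(0.700)⁴/32 = 0.02357 m⁴.
Shear stress varies linearly with radius: τ = T·r/J = 424000 × 0.117 / 0.02357 = 2.105×10^6 Pa.

2.10 MPa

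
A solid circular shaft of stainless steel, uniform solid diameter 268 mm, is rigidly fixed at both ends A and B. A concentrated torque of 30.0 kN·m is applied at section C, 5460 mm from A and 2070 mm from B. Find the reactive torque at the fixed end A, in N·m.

With uniform GJ and both ends fixed, compatibility θ_AC = θ_CB gives T_A·a = T_B·b, together with T_A + T_B = T₀.
T_A = T₀·b/(a+b) = 30000·2070/7530 = 8247 N·m; T_B = 21750 N·m.

8250 N·m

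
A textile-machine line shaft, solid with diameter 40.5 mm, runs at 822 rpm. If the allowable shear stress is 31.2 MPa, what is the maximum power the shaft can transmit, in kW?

J = πd⁴/32 = π(0.0405)⁴/32 = 2.641×10^-7 m⁴.
T_max = τ_allow·J/r = 3.12×10^7 × 2.641×10^-7 / 0.0203 = 407.0 N·m.
ω = 2π·822/60 = 86.08 rad/s, so P_max = T_max·ω = 3.503×10^4 W.

35.0 kW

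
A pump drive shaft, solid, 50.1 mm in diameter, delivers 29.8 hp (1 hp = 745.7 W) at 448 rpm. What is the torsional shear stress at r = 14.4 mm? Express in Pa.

1.10e7 Pa

ω = 2π·448/60 = 46.91 rad/s, so T = P/ω = 29.8×745.7 / 46.91 = 473.7 N·m.
J = πd⁴/32 = π(0.0501)⁴/32 = 6.185×10^-7 m⁴.
Shear stress varies linearly with radius: τ = T·r/J = 473.7 × 0.0144 / 6.185×10^-7 = 1.103×10^7 Pa.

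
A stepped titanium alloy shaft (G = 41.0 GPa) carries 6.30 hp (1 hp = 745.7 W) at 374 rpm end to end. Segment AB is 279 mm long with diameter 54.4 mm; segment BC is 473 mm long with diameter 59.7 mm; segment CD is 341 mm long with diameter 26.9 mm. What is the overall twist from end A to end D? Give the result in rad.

0.0215 rad

ω = 2π·374/60 = 39.17 rad/s, so T = P/ω = 6.30×745.7 / 39.17 = 120.0 N·m.
J_AB = π(0.0544)⁴/32 = 8.60×10^-7 m⁴; J_BC = π(0.0597)⁴/32 = 1.25×10^-6 m⁴; J_CD = π(0.0269)⁴/32 = 5.14×10^-8 m⁴.
θ = (T/G)·Σ L_i/J_i = (120.0/41.0×10⁹)·(0.279/8.60×10^-7 + 0.473/1.25×10^-6 + 0.341/5.14×10^-8) = 0.02147 rad.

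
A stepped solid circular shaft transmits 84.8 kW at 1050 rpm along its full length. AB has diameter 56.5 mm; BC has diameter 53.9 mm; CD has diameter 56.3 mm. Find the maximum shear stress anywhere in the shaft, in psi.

ω = 2π·1050/60 = 110.0 rad/s, so T = P/ω = 84.8×10³ / 110.0 = 771.2 N·m.
Under the same torque, τ_max = 16T/(πd³) is largest where d is smallest — segment BC (d = 53.9 mm).
τ_max = 16·771.2/(π·(0.0539)³) = 2.508×10^7 Pa.

3640 psi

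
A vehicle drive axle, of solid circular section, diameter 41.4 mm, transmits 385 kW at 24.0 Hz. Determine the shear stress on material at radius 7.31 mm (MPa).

ω = 2π·24.0 = 150.8 rad/s, so T = P/ω = 385×10³ / 150.8 = 2553 N·m.
J = πd⁴/32 = π(0.0414)⁴/32 = 2.884×10^-7 m⁴.
Shear stress varies linearly with radius: τ = T·r/J = 2553 × 0.00731 / 2.884×10^-7 = 6.471×10^7 Pa.

64.7 MPa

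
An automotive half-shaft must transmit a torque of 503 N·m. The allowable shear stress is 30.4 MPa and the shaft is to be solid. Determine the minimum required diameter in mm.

43.8 mm

For a solid shaft τ_max = 16T/(πd³), so d = (16T/(π τ_allow))^(1/3) = (16·503.0/(π·3.04×10^7))^(1/3) = 0.04384 m.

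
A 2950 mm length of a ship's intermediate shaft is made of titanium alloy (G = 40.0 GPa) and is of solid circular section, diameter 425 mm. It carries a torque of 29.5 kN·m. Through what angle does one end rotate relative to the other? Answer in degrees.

0.0389°

J = πd⁴/32 = π(0.425)⁴/32 = 3.203×10^-3 m⁴.
θ = T·L/(G·J) = 29500 × 2.95 / (40.0×10⁹ × 3.203×10^-3) = 6.792×10^-4 rad.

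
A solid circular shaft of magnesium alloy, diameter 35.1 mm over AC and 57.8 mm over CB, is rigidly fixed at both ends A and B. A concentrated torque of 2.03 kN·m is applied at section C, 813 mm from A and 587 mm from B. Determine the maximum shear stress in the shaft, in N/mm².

Compatibility: T_A·a/J_AC = T_B·b/J_CB with T_A + T_B = T₀.
J_AC = 1.49×10^-7 m⁴, J_CB = 1.10×10^-6 m⁴, so T_A = T₀·(J_AC/a)/((J_AC/a)+(J_CB/b)) = 181.5 N·m, T_B = 1848 N·m.
τ in each portion: τ_AC = 2.14×10^7 Pa, τ_CB = 4.88×10^7 Pa; maximum is in CB.
τ_max = T_CB·r/J = 1848·0.0289/1.10×10^-6 = 4.875×10^7 Pa.

48.8 N/mm²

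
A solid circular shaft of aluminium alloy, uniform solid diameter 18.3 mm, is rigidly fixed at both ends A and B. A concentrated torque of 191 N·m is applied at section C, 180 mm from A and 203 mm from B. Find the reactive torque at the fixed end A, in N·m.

With uniform GJ and both ends fixed, compatibility θ_AC = θ_CB gives T_A·a = T_B·b, together with T_A + T_B = T₀.
T_A = T₀·b/(a+b) = 191.0·203/383.0 = 101.2 N·m; T_B = 89.77 N·m.

101 N·m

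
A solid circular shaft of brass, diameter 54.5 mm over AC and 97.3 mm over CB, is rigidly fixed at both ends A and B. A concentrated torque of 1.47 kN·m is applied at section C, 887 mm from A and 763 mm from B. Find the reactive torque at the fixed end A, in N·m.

Compatibility: T_A·a/J_AC = T_B·b/J_CB with T_A + T_B = T₀.
J_AC = 8.66×10^-7 m⁴, J_CB = 8.80×10^-6 m⁴, so T_A = T₀·(J_AC/a)/((J_AC/a)+(J_CB/b)) = 114.8 N·m, T_B = 1355 N·m.

115 N·m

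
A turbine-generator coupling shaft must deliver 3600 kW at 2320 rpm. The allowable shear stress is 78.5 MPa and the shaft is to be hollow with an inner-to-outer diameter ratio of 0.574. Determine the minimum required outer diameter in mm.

103 mm

ω = 2π·2320/60 = 242.9 rad/s, so T = P/ω = 3600×10³ / 242.9 = 14820 N·m.
For a hollow shaft with d_i/d_o = 0.574: τ_max = 16T/(π d_o³ (1−k⁴)), so d_o = [16T/(π τ_allow (1−k⁴))]^(1/3) = [16·14820/(π·7.85×10^7·0.8914)]^(1/3) = 0.1025 m.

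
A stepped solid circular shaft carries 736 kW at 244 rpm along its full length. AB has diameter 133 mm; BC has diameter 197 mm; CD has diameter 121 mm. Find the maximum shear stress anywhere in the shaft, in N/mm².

82.8 N/mm²

ω = 2π·244/60 = 25.55 rad/s, so T = P/ω = 736×10³ / 25.55 = 28800 N·m.
Under the same torque, τ_max = 16T/(πd³) is largest where d is smallest — segment CD (d = 121 mm).
τ_max = 16·28800/(π·(0.121)³) = 8.281×10^7 Pa.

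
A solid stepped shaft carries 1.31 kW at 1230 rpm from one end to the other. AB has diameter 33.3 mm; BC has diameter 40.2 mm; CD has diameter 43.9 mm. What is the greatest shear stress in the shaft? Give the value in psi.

ω = 2π·1230/60 = 128.8 rad/s, so T = P/ω = 1.31×10³ / 128.8 = 10.17 N·m.
Under the same torque, τ_max = 16T/(πd³) is largest where d is smallest — segment AB (d = 33.3 mm).
τ_max = 16·10.17/(π·(0.0333)³) = 1.403×10^6 Pa.

203 psi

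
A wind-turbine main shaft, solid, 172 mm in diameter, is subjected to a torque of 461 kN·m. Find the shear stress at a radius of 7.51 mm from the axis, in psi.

J = πd⁴/32 = π(0.172)⁴/32 = 8.592×10^-5 m⁴.
Shear stress varies linearly with radius: τ = T·r/J = 461000 × 0.00751 / 8.592×10^-5 = 4.029×10^7 Pa.

5840 psi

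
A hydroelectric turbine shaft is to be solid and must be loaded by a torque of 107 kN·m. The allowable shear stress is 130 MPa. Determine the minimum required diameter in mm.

For a solid shaft τ_max = 16T/(πd³), so d = (16T/(π τ_allow))^(1/3) = (16·107000/(π·1.30×10^8))^(1/3) = 0.1612 m.

161 mm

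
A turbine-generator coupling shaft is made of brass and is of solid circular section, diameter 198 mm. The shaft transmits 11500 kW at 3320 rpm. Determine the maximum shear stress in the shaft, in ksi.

3.15 ksi

ω = 2π·3320/60 = 347.7 rad/s, so T = P/ω = 11500×10³ / 347.7 = 33080 N·m.
J = πd⁴/32 = π(0.198)⁴/32 = 1.509×10^-4 m⁴.
τ_max = T·r/J = 33080 × 0.0990 / 1.509×10^-4 = 2.170×10^7 Pa.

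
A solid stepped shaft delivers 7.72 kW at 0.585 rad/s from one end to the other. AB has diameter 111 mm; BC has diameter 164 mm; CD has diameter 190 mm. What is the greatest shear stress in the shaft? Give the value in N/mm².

ω = 0.585 rad/s, so T = P/ω = 7.72×10³ / 0.5850 = 13200 N·m.
Under the same torque, τ_max = 16T/(πd³) is largest where d is smallest — segment AB (d = 111 mm).
τ_max = 16·13200/(π·(0.111)³) = 4.914×10^7 Pa.

49.1 N/mm²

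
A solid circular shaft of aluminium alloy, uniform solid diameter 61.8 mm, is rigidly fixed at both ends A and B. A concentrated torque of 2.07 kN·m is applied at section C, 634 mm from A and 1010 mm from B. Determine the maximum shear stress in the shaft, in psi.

3980 psi

With uniform GJ and both ends fixed, compatibility θ_AC = θ_CB gives T_A·a = T_B·b, together with T_A + T_B = T₀.
T_A = T₀·b/(a+b) = 2070·1010/1644 = 1272 N·m; T_B = 798.3 N·m.
τ in each portion: τ_AC = 2.74×10^7 Pa, τ_CB = 1.72×10^7 Pa; maximum is in AC.
τ_max = T_AC·r/J = 1272·0.0309/1.43×10^-6 = 2.744×10^7 Pa.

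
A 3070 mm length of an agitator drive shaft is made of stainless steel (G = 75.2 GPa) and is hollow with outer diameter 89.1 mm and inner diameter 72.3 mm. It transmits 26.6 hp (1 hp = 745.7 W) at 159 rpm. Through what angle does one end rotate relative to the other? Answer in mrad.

ω = 2π·159/60 = 16.65 rad/s, so T = P/ω = 26.6×745.7 / 16.65 = 1191 N·m.
J = π(d_o⁴ − d_i⁴)/32 = π(0.0891⁴ − 0.0723⁴)/32 = 3.505×10^-6 m⁴.
θ = T·L/(G·J) = 1191 × 3.07 / (75.2×10⁹ × 3.505×10^-6) = 0.01388 rad.

13.9 mrad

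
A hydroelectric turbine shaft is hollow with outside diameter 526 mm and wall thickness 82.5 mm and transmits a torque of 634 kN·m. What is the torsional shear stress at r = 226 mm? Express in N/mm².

J = π(d_o⁴ − d_i⁴)/32 = π(0.526⁴ − 0.361⁴)/32 = 5.848×10^-3 m⁴.
Shear stress varies linearly with radius: τ = T·r/J = 634000 × 0.226 / 5.848×10^-3 = 2.450×10^7 Pa.

24.5 N/mm²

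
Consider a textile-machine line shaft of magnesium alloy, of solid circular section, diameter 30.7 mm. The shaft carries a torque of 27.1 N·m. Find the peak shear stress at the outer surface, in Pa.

4.77e6 Pa

J = πd⁴/32 = π(0.0307)⁴/32 = 8.721×10^-8 m⁴.
τ_max = T·r/J = 27.10 × 0.0153 / 8.721×10^-8 = 4.770×10^6 Pa.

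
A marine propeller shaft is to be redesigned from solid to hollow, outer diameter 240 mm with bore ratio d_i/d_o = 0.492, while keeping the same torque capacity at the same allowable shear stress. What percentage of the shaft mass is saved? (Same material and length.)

Equal τ_max and T ⇒ the solid shaft needs d_s³ = d_o³(1−k⁴), so d_s = 240·(1−0.492⁴)^(1/3) = 235.2 mm.
Area ratio A_h/A_s = d_o²(1−k²)/d_s² = (1−k²)/(1−k⁴)^(2/3) = 0.7891.
Mass saving = 1 − 0.7891 = 21.1 %.

21.1 %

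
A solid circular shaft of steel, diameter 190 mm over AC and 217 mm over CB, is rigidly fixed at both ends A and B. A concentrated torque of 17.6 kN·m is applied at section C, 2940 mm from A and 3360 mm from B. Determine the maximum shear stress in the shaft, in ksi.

0.762 ksi

Compatibility: T_A·a/J_AC = T_B·b/J_CB with T_A + T_B = T₀.
J_AC = 1.28×10^-4 m⁴, J_CB = 2.18×10^-4 m⁴, so T_A = T₀·(J_AC/a)/((J_AC/a)+(J_CB/b)) = 7072 N·m, T_B = 10530 N·m.
τ in each portion: τ_AC = 5.25×10^6 Pa, τ_CB = 5.25×10^6 Pa; maximum is in AC.
τ_max = T_AC·r/J = 7072·0.0950/1.28×10^-4 = 5.251×10^6 Pa.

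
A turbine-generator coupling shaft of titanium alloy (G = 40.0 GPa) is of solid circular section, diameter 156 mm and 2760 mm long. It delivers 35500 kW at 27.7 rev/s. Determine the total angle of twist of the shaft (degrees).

ω = 2π·27.7 = 174.0 rad/s, so T = P/ω = 35500×10³ / 174.0 = 204000 N·m.
J = πd⁴/32 = π(0.156)⁴/32 = 5.814×10^-5 m⁴.
θ = T·L/(G·J) = 204000 × 2.76 / (40.0×10⁹ × 5.814×10^-5) = 0.2421 rad.

13.9°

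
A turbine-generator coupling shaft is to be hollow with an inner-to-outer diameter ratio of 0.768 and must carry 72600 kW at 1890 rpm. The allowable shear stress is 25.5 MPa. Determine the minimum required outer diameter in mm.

ω = 2π·1890/60 = 197.9 rad/s, so T = P/ω = 72600×10³ / 197.9 = 366800 N·m.
For a hollow shaft with d_i/d_o = 0.768: τ_max = 16T/(π d_o³ (1−k⁴)), so d_o = [16T/(π τ_allow (1−k⁴))]^(1/3) = [16·366800/(π·2.55×10^7·0.6521)]^(1/3) = 0.4825 m.

483 mm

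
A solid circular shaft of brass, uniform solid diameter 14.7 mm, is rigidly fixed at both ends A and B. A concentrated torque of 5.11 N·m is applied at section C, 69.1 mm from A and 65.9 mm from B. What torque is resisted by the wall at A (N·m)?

2.49 N·m

With uniform GJ and both ends fixed, compatibility θ_AC = θ_CB gives T_A·a = T_B·b, together with T_A + T_B = T₀.
T_A = T₀·b/(a+b) = 5.110·65.9/135.0 = 2.494 N·m; T_B = 2.616 N·m.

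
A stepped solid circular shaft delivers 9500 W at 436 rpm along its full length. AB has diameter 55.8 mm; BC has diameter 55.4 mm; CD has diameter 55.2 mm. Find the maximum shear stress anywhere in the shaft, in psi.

ω = 2π·436/60 = 45.66 rad/s, so T = P/ω = 9500 / 45.66 = 208.1 N·m.
Under the same torque, τ_max = 16T/(πd³) is largest where d is smallest — segment CD (d = 55.2 mm).
τ_max = 16·208.1/(π·(0.0552)³) = 6.300×10^6 Pa.

914 psi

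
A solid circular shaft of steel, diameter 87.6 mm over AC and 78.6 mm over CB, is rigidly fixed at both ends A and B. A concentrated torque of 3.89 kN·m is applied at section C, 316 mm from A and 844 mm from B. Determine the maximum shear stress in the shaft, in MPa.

23.7 MPa

Compatibility: T_A·a/J_AC = T_B·b/J_CB with T_A + T_B = T₀.
J_AC = 5.78×10^-6 m⁴, J_CB = 3.75×10^-6 m⁴, so T_A = T₀·(J_AC/a)/((J_AC/a)+(J_CB/b)) = 3130 N·m, T_B = 759.6 N·m.
τ in each portion: τ_AC = 2.37×10^7 Pa, τ_CB = 7.97×10^6 Pa; maximum is in AC.
τ_max = T_AC·r/J = 3130·0.0438/5.78×10^-6 = 2.372×10^7 Pa.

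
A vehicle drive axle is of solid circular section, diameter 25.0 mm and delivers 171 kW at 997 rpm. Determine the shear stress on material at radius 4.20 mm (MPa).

ω = 2π·997/60 = 104.4 rad/s, so T = P/ω = 171×10³ / 104.4 = 1638 N·m.
J = πd⁴/32 = π(0.0250)⁴/32 = 3.835×10^-8 m⁴.
Shear stress varies linearly with radius: τ = T·r/J = 1638 × 0.00420 / 3.835×10^-8 = 1.794×10^8 Pa.

179 MPa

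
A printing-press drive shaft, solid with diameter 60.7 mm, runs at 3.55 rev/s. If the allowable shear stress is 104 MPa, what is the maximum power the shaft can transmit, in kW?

J = πd⁴/32 = π(0.0607)⁴/32 = 1.333×10^-6 m⁴.
T_max = τ_allow·J/r = 1.04×10^8 × 1.333×10^-6 / 0.0304 = 4567 N·m.
ω = 2π·3.55 = 22.31 rad/s, so P_max = T_max·ω = 1.019×10^5 W.

102 kW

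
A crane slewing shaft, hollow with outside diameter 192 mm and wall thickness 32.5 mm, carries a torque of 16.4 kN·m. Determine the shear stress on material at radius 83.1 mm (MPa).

12.6 MPa

J = π(d_o⁴ − d_i⁴)/32 = π(0.192⁴ − 0.127⁴)/32 = 1.079×10^-4 m⁴.
Shear stress varies linearly with radius: τ = T·r/J = 16400 × 0.0831 / 1.079×10^-4 = 1.263×10^7 Pa.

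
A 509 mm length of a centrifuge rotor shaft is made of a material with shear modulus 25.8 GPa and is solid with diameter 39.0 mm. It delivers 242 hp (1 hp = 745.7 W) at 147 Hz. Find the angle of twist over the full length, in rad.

0.0170 rad

ω = 2π·147 = 923.6 rad/s, so T = P/ω = 242×745.7 / 923.6 = 195.4 N·m.
J = πd⁴/32 = π(0.0390)⁴/32 = 2.271×10^-7 m⁴.
θ = T·L/(G·J) = 195.4 × 0.509 / (25.8×10⁹ × 2.271×10^-7) = 0.01697 rad.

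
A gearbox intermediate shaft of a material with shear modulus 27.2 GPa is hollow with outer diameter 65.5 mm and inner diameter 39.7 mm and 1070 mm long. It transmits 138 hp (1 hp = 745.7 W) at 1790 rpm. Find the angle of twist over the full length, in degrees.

0.792°

ω = 2π·1790/60 = 187.4 rad/s, so T = P/ω = 138×745.7 / 187.4 = 549.0 N·m.
J = π(d_o⁴ − d_i⁴)/32 = π(0.0655⁴ − 0.0397⁴)/32 = 1.563×10^-6 m⁴.
θ = T·L/(G·J) = 549.0 × 1.07 / (27.2×10⁹ × 1.563×10^-6) = 0.01382 rad.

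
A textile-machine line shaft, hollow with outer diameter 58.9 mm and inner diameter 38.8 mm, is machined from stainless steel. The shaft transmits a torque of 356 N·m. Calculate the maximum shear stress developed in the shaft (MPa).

J = π(d_o⁴ − d_i⁴)/32 = π(0.0589⁴ − 0.0388⁴)/32 = 9.591×10^-7 m⁴.
τ_max = T·r/J = 356.0 × 0.0295 / 9.591×10^-7 = 1.093×10^7 Pa.

10.9 MPa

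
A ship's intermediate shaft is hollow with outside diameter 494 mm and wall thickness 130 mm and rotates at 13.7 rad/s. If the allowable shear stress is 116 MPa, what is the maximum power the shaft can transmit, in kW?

J = π(d_o⁴ − d_i⁴)/32 = π(0.494⁴ − 0.234⁴)/32 = 5.552×10^-3 m⁴.
T_max = τ_allow·J/r = 1.16×10^8 × 5.552×10^-3 / 0.247 = 2.608e6 N·m.
ω = 13.7 rad/s, so P_max = T_max·ω = 3.572×10^7 W.

35700 kW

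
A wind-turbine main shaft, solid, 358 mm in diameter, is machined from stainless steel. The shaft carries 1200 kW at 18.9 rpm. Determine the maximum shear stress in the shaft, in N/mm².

ω = 2π·18.9/60 = 1.979 rad/s, so T = P/ω = 1200×10³ / 1.979 = 606300 N·m.
J = πd⁴/32 = π(0.358)⁴/32 = 1.613×10^-3 m⁴.
τ_max = T·r/J = 606300 × 0.179 / 1.613×10^-3 = 6.730×10^7 Pa.

67.3 N/mm²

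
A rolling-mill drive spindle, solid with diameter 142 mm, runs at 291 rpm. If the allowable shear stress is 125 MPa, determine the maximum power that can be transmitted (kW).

J = πd⁴/32 = π(0.142)⁴/32 = 3.992×10^-5 m⁴.
T_max = τ_allow·J/r = 1.25×10^8 × 3.992×10^-5 / 0.0710 = 70280 N·m.
ω = 2π·291/60 = 30.47 rad/s, so P_max = T_max·ω = 2.142×10^6 W.

2140 kW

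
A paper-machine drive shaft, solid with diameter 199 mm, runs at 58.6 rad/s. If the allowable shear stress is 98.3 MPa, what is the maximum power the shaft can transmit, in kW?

J = πd⁴/32 = π(0.199)⁴/32 = 1.540×10^-4 m⁴.
T_max = τ_allow·J/r = 9.83×10^7 × 1.540×10^-4 / 0.0995 = 152100 N·m.
ω = 58.6 rad/s, so P_max = T_max·ω = 8.913×10^6 W.

8910 kW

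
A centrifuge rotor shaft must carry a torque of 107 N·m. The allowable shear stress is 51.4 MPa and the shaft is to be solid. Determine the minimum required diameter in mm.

22.0 mm

For a solid shaft τ_max = 16T/(πd³), so d = (16T/(π τ_allow))^(1/3) = (16·107.0/(π·5.14×10^7))^(1/3) = 0.02197 m.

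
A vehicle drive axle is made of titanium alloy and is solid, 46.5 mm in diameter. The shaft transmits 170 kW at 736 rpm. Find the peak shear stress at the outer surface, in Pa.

ω = 2π·736/60 = 77.07 rad/s, so T = P/ω = 170×10³ / 77.07 = 2206 N·m.
J = πd⁴/32 = π(0.0465)⁴/32 = 4.590×10^-7 m⁴.
τ_max = T·r/J = 2206 × 0.0232 / 4.590×10^-7 = 1.117×10^8 Pa.

1.12e8 Pa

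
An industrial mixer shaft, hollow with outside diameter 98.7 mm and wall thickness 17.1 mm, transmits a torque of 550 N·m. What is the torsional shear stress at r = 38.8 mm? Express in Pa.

J = π(d_o⁴ − d_i⁴)/32 = π(0.0987⁴ − 0.0645⁴)/32 = 7.618×10^-6 m⁴.
Shear stress varies linearly with radius: τ = T·r/J = 550.0 × 0.0388 / 7.618×10^-6 = 2.801×10^6 Pa.

2.80e6 Pa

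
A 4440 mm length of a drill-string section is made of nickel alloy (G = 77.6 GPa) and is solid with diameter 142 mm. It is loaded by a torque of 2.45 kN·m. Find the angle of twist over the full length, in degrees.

J = πd⁴/32 = π(0.142)⁴/32 = 3.992×10^-5 m⁴.
θ = T·L/(G·J) = 2450 × 4.44 / (77.6×10⁹ × 3.992×10^-5) = 3.512×10^-3 rad.

0.201°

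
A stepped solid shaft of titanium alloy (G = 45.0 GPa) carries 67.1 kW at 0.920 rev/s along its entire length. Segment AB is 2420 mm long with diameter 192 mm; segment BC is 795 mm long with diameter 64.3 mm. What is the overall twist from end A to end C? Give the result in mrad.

127 mrad

ω = 2π·0.920 = 5.781 rad/s, so T = P/ω = 67.1×10³ / 5.781 = 11610 N·m.
J_AB = π(0.192)⁴/32 = 1.33×10^-4 m⁴; J_BC = π(0.0643)⁴/32 = 1.68×10^-6 m⁴.
θ = (T/G)·Σ L_i/J_i = (11610/45.0×10⁹)·(2.42/1.33×10^-4 + 0.795/1.68×10^-6) = 0.1269 rad.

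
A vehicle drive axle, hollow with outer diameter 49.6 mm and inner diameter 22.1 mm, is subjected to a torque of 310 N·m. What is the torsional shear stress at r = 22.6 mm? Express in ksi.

J = π(d_o⁴ − d_i⁴)/32 = π(0.0496⁴ − 0.0221⁴)/32 = 5.708×10^-7 m⁴.
Shear stress varies linearly with radius: τ = T·r/J = 310.0 × 0.0226 / 5.708×10^-7 = 1.227×10^7 Pa.

1.78 ksi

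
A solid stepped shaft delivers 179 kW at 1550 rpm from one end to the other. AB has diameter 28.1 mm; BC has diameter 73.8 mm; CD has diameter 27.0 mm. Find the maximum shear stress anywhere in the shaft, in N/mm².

285 N/mm²

ω = 2π·1550/60 = 162.3 rad/s, so T = P/ω = 179×10³ / 162.3 = 1103 N·m.
Under the same torque, τ_max = 16T/(πd³) is largest where d is smallest — segment CD (d = 27.0 mm).
τ_max = 16·1103/(π·(0.0270)³) = 2.853×10^8 Pa.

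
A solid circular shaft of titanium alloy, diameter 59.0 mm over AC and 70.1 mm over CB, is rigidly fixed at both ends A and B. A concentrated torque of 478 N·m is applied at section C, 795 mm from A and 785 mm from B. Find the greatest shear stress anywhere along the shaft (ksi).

Compatibility: T_A·a/J_AC = T_B·b/J_CB with T_A + T_B = T₀.
J_AC = 1.19×10^-6 m⁴, J_CB = 2.37×10^-6 m⁴, so T_A = T₀·(J_AC/a)/((J_AC/a)+(J_CB/b)) = 158.4 N·m, T_B = 319.6 N·m.
τ in each portion: τ_AC = 3.93×10^6 Pa, τ_CB = 4.73×10^6 Pa; maximum is in CB.
τ_max = T_CB·r/J = 319.6·0.0350/2.37×10^-6 = 4.726×10^6 Pa.

0.685 ksi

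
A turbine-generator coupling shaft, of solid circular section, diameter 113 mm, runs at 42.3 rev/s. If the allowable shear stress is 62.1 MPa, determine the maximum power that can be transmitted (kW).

4680 kW

J = πd⁴/32 = π(0.113)⁴/32 = 1.601×10^-5 m⁴.
T_max = τ_allow·J/r = 6.21×10^7 × 1.601×10^-5 / 0.0565 = 17590 N·m.
ω = 2π·42.3 = 265.8 rad/s, so P_max = T_max·ω = 4.676×10^6 W.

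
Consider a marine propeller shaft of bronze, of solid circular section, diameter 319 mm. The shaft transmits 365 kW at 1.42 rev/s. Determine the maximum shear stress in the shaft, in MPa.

ω = 2π·1.42 = 8.922 rad/s, so T = P/ω = 365×10³ / 8.922 = 40910 N·m.
J = πd⁴/32 = π(0.319)⁴/32 = 1.017×10^-3 m⁴.
τ_max = T·r/J = 40910 × 0.160 / 1.017×10^-3 = 6.418×10^6 Pa.

6.42 MPa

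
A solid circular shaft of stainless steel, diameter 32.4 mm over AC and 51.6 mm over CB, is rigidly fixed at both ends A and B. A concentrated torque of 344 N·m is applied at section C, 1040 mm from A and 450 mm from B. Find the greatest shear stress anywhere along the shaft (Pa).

Compatibility: T_A·a/J_AC = T_B·b/J_CB with T_A + T_B = T₀.
J_AC = 1.08×10^-7 m⁴, J_CB = 6.96×10^-7 m⁴, so T_A = T₀·(J_AC/a)/((J_AC/a)+(J_CB/b)) = 21.68 N·m, T_B = 322.3 N·m.
τ in each portion: τ_AC = 3.25×10^6 Pa, τ_CB = 1.19×10^7 Pa; maximum is in CB.
τ_max = T_CB·r/J = 322.3·0.0258/6.96×10^-7 = 1.195×10^7 Pa.

1.19e7 Pa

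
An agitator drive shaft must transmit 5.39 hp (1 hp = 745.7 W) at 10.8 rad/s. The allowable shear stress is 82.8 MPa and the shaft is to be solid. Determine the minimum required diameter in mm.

ω = 10.8 rad/s, so T = P/ω = 5.39×745.7 / 10.80 = 372.2 N·m.
For a solid shaft τ_max = 16T/(πd³), so d = (16T/(π τ_allow))^(1/3) = (16·372.2/(π·8.28×10^7))^(1/3) = 0.02839 m.

28.4 mm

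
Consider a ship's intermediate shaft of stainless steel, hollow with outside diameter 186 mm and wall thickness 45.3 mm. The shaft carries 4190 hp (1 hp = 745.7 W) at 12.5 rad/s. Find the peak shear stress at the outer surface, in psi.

ω = 12.5 rad/s, so T = P/ω = 4190×745.7 / 12.50 = 250000 N·m.
J = π(d_o⁴ − d_i⁴)/32 = π(0.186⁴ − 0.0954⁴)/32 = 1.094×10^-4 m⁴.
τ_max = T·r/J = 250000 × 0.0930 / 1.094×10^-4 = 2.125×10^8 Pa.

30800 psi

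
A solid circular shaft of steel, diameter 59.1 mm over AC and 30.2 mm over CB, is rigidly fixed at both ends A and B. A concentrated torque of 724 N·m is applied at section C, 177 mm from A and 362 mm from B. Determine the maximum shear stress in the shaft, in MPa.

Compatibility: T_A·a/J_AC = T_B·b/J_CB with T_A + T_B = T₀.
J_AC = 1.20×10^-6 m⁴, J_CB = 8.17×10^-8 m⁴, so T_A = T₀·(J_AC/a)/((J_AC/a)+(J_CB/b)) = 700.6 N·m, T_B = 23.36 N·m.
τ in each portion: τ_AC = 1.73×10^7 Pa, τ_CB = 4.32×10^6 Pa; maximum is in AC.
τ_max = T_AC·r/J = 700.6·0.0295/1.20×10^-6 = 1.729×10^7 Pa.

17.3 MPa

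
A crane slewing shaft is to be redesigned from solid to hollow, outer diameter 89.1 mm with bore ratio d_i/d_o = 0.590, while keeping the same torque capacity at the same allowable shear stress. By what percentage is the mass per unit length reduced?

28.9 %

Equal τ_max and T ⇒ the solid shaft needs d_s³ = d_o³(1−k⁴), so d_s = 89.1·(1−0.590⁴)^(1/3) = 85.35 mm.
Area ratio A_h/A_s = d_o²(1−k²)/d_s² = (1−k²)/(1−k⁴)^(2/3) = 0.7105.
Mass saving = 1 − 0.7105 = 28.9 %.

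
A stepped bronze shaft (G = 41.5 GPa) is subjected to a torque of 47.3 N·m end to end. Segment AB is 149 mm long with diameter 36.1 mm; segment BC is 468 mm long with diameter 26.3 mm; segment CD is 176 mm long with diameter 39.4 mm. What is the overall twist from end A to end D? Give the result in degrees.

J_AB = π(0.0361)⁴/32 = 1.67×10^-7 m⁴; J_BC = π(0.0263)⁴/32 = 4.70×10^-8 m⁴; J_CD = π(0.0394)⁴/32 = 2.37×10^-7 m⁴.
θ = (T/G)·Σ L_i/J_i = (47.30/41.5×10⁹)·(0.149/1.67×10^-7 + 0.468/4.70×10^-8 + 0.176/2.37×10^-7) = 0.01322 rad.

0.758°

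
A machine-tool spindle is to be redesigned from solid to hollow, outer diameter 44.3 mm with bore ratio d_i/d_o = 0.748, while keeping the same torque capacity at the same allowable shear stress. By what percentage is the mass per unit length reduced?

Equal τ_max and T ⇒ the solid shaft needs d_s³ = d_o³(1−k⁴), so d_s = 44.3·(1−0.748⁴)^(1/3) = 39.09 mm.
Area ratio A_h/A_s = d_o²(1−k²)/d_s² = (1−k²)/(1−k⁴)^(2/3) = 0.5658.
Mass saving = 1 − 0.5658 = 43.4 %.

43.4 %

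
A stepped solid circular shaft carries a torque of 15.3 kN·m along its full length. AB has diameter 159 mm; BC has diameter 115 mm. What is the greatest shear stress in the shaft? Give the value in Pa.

5.12e7 Pa

Under the same torque, τ_max = 16T/(πd³) is largest where d is smallest — segment BC (d = 115 mm).
τ_max = 16·15300/(π·(0.115)³) = 5.124×10^7 Pa.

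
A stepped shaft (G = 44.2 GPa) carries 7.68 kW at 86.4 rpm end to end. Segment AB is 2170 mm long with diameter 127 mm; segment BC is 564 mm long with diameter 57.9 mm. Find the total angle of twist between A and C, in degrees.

0.656°

ω = 2π·86.4/60 = 9.048 rad/s, so T = P/ω = 7.68×10³ / 9.048 = 848.8 N·m.
J_AB = π(0.127)⁴/32 = 2.55×10^-5 m⁴; J_BC = π(0.0579)⁴/32 = 1.10×10^-6 m⁴.
θ = (T/G)·Σ L_i/J_i = (848.8/44.2×10⁹)·(2.17/2.55×10^-5 + 0.564/1.10×10^-6) = 0.01145 rad.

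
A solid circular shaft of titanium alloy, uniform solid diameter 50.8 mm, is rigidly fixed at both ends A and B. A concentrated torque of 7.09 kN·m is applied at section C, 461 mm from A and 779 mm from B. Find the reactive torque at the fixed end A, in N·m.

With uniform GJ and both ends fixed, compatibility θ_AC = θ_CB gives T_A·a = T_B·b, together with T_A + T_B = T₀.
T_A = T₀·b/(a+b) = 7090·779/1240 = 4454 N·m; T_B = 2636 N·m.

4450 N·m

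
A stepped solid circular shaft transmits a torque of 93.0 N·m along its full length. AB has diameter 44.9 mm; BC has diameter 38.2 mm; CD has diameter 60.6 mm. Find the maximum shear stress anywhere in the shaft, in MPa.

8.50 MPa

Under the same torque, τ_max = 16T/(πd³) is largest where d is smallest — segment BC (d = 38.2 mm).
τ_max = 16·93.00/(π·(0.0382)³) = 8.497×10^6 Pa.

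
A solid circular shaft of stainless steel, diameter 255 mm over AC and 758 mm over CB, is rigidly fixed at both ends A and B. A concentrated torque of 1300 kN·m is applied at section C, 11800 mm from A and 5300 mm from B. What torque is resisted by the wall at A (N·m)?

Compatibility: T_A·a/J_AC = T_B·b/J_CB with T_A + T_B = T₀.
J_AC = 4.15×10^-4 m⁴, J_CB = 0.0324 m⁴, so T_A = T₀·(J_AC/a)/((J_AC/a)+(J_CB/b)) = 7436 N·m, T_B = 1.293e6 N·m.

7440 N·m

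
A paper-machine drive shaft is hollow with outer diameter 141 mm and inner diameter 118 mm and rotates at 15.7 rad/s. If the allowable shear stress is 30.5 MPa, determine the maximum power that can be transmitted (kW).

134 kW

J = π(d_o⁴ − d_i⁴)/32 = π(0.141⁴ − 0.118⁴)/32 = 1.977×10^-5 m⁴.
T_max = τ_allow·J/r = 3.05×10^7 × 1.977×10^-5 / 0.0705 = 8553 N·m.
ω = 15.7 rad/s, so P_max = T_max·ω = 1.343×10^5 W.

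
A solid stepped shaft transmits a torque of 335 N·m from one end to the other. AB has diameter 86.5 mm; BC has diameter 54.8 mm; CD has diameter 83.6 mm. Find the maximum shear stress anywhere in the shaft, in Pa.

1.04e7 Pa

Under the same torque, τ_max = 16T/(πd³) is largest where d is smallest — segment BC (d = 54.8 mm).
τ_max = 16·335.0/(π·(0.0548)³) = 1.037×10^7 Pa.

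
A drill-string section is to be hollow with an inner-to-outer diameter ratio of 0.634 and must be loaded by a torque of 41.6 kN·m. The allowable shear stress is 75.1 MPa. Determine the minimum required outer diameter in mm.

150 mm

For a hollow shaft with d_i/d_o = 0.634: τ_max = 16T/(π d_o³ (1−k⁴)), so d_o = [16T/(π τ_allow (1−k⁴))]^(1/3) = [16·41600/(π·7.51×10^7·0.8384)]^(1/3) = 0.1498 m.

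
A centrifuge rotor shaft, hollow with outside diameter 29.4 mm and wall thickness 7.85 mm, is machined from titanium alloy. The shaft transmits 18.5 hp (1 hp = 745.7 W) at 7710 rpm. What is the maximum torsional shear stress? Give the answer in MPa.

ω = 2π·7710/60 = 807.4 rad/s, so T = P/ω = 18.5×745.7 / 807.4 = 17.09 N·m.
J = π(d_o⁴ − d_i⁴)/32 = π(0.0294⁴ − 0.0137⁴)/32 = 6.989×10^-8 m⁴.
τ_max = T·r/J = 17.09 × 0.0147 / 6.989×10^-8 = 3.594×10^6 Pa.

3.59 MPa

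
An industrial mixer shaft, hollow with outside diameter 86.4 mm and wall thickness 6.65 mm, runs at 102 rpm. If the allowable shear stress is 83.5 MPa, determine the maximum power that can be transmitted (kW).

J = π(d_o⁴ − d_i⁴)/32 = π(0.0864⁴ − 0.0731⁴)/32 = 2.668×10^-6 m⁴.
T_max = τ_allow·J/r = 8.35×10^7 × 2.668×10^-6 / 0.0432 = 5156 N·m.
ω = 2π·102/60 = 10.68 rad/s, so P_max = T_max·ω = 5.507×10^4 W.

55.1 kW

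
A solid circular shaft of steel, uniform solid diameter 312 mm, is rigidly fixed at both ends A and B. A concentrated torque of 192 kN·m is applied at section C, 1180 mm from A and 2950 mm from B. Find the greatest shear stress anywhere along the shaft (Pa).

2.30e7 Pa

With uniform GJ and both ends fixed, compatibility θ_AC = θ_CB gives T_A·a = T_B·b, together with T_A + T_B = T₀.
T_A = T₀·b/(a+b) = 192000·2950/4130 = 137100 N·m; T_B = 54860 N·m.
τ in each portion: τ_AC = 2.30×10^7 Pa, τ_CB = 9.20×10^6 Pa; maximum is in AC.
τ_max = T_AC·r/J = 137100·0.156/9.30×10^-4 = 2.300×10^7 Pa.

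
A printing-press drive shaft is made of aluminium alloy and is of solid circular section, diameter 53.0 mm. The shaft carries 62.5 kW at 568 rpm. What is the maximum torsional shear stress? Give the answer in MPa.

ω = 2π·568/60 = 59.48 rad/s, so T = P/ω = 62.5×10³ / 59.48 = 1051 N·m.
J = πd⁴/32 = π(0.0530)⁴/32 = 7.746×10^-7 m⁴.
τ_max = T·r/J = 1051 × 0.0265 / 7.746×10^-7 = 3.595×10^7 Pa.

35.9 MPa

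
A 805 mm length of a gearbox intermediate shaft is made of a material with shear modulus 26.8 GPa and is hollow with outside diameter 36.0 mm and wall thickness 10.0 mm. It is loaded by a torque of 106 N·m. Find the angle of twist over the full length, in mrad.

20.1 mrad

J = π(d_o⁴ − d_i⁴)/32 = π(0.0360⁴ − 0.0160⁴)/32 = 1.585×10^-7 m⁴.
θ = T·L/(G·J) = 106.0 × 0.805 / (26.8×10⁹ × 1.585×10^-7) = 0.02009 rad.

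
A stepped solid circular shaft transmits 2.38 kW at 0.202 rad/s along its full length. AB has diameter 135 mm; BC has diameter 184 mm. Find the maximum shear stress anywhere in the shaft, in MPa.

24.4 MPa

ω = 0.202 rad/s, so T = P/ω = 2.38×10³ / 0.2020 = 11780 N·m.
Under the same torque, τ_max = 16T/(πd³) is largest where d is smallest — segment AB (d = 135 mm).
τ_max = 16·11780/(π·(0.135)³) = 2.439×10^7 Pa.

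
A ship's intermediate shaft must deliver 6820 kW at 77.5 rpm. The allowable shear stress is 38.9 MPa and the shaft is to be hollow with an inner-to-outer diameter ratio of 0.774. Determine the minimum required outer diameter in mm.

ω = 2π·77.5/60 = 8.116 rad/s, so T = P/ω = 6820×10³ / 8.116 = 840300 N·m.
For a hollow shaft with d_i/d_o = 0.774: τ_max = 16T/(π d_o³ (1−k⁴)), so d_o = [16T/(π τ_allow (1−k⁴))]^(1/3) = [16·840300/(π·3.89×10^7·0.6411)]^(1/3) = 0.5557 m.

556 mm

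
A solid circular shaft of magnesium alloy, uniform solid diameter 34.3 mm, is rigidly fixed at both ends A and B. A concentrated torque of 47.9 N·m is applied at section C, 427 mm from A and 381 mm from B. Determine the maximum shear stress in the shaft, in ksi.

0.463 ksi

With uniform GJ and both ends fixed, compatibility θ_AC = θ_CB gives T_A·a = T_B·b, together with T_A + T_B = T₀.
T_A = T₀·b/(a+b) = 47.90·381/808.0 = 22.59 N·m; T_B = 25.31 N·m.
τ in each portion: τ_AC = 2.85×10^6 Pa, τ_CB = 3.19×10^6 Pa; maximum is in CB.
τ_max = T_CB·r/J = 25.31·0.0171/1.36×10^-7 = 3.195×10^6 Pa.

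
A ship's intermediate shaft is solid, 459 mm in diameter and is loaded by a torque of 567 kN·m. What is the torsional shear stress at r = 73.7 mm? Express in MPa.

9.59 MPa

J = πd⁴/32 = π(0.459)⁴/32 = 4.358×10^-3 m⁴.
Shear stress varies linearly with radius: τ = T·r/J = 567000 × 0.0737 / 4.358×10^-3 = 9.590×10^6 Pa.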